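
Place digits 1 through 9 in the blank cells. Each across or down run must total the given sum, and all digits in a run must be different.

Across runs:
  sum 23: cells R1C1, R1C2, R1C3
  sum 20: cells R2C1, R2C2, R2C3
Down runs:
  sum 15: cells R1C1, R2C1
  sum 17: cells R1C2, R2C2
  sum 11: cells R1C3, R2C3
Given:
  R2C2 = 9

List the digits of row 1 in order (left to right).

9 8 6

23 in 3 cells must be {6,8,9}; 17 in 2 cells must be {8,9}.
R1C2 = 17 − 9 = 8 completes the 17 down.
No cell is forced outright now. R1C1 can only be 6 or 9 (the digits allowed by both its 23 across and its 15 down). If R1C1 = 6: that forces R1C3 = 9, after which R2C1 would have to be in {3,4,5,6,7,8} for the 20 across but in {9} for the 15 down — contradiction. So R1C1 = 9.
R1C3 = 23 − 17 = 6 completes the 23 across.
R2C1 = 15 − 9 = 6 completes the 15 down.
R2C3 = 20 − 15 = 5 completes the 20 across.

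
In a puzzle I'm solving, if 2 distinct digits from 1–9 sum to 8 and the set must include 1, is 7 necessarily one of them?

Yes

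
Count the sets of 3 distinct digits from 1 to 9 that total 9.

3 distinct digits from 1–9 sum between 6 and 24.
Enumerating: {1,2,6}, {1,3,5}, {2,3,4}.

3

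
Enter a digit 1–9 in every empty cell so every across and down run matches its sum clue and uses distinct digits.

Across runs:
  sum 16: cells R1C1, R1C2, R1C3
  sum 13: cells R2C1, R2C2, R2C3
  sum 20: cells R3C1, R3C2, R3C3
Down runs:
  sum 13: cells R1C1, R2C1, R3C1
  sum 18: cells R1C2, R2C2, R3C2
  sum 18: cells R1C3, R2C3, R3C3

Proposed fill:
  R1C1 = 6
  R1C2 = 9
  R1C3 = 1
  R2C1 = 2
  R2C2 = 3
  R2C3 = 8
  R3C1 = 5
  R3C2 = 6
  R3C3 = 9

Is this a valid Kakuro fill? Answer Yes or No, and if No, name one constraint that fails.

Yes

Across: 6+9+1=16; 2+3+8=13; 5+6+9=20. Down: 6+2+5=13; 9+3+6=18; 1+8+9=18. No digit repeats within any run.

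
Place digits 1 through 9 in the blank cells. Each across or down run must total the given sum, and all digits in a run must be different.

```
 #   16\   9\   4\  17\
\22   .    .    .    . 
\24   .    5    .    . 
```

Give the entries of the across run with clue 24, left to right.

16 in 2 cells must be {7,9}; 4 in 2 cells must be {1,3}; 17 in 2 cells must be {8,9}.
R1C2 = 9 − 5 = 4 completes the 9 down.
R2C3 = 3: the only remaining digit allowed by both the 24 across and the 4 down.
Given what's placed, R2C4 must be 9 to fit the 24 across and 17 down.
R1C3 = 4 − 3 = 1 completes the 4 down.
R1C4 = 17 − 9 = 8 completes the 17 down.
R2C1 = 24 − 17 = 7 completes the 24 across.
R1C1 = 22 − 13 = 9 completes the 22 across.

7 5 3 9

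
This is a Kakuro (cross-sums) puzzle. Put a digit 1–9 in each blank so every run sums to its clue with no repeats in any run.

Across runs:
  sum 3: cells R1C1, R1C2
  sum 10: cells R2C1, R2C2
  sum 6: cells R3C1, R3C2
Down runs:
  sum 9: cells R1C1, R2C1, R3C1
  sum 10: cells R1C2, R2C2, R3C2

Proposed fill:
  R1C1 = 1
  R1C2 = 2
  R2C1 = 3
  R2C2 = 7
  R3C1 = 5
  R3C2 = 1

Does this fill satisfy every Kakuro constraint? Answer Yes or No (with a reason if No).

Yes

Across: 1+2=3; 3+7=10; 5+1=6. Down: 1+3+5=9; 2+7+1=10. No digit repeats within any run.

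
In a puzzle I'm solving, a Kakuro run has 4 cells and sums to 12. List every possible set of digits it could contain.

{1,2,3,6}; {1,2,4,5}

4 distinct digits from 1–9 sum between 10 and 30.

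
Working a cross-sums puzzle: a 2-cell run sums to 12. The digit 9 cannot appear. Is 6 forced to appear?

No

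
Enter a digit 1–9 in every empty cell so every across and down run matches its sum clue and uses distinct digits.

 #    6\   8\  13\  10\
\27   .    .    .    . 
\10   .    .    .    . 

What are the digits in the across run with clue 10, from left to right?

1 2 4 3

10 in 4 cells must be {1,2,3,4}.
Only 4 fits R2C3 under both its across sum 10 and down sum 13.
R1C3 = 13 − 4 = 9 completes the 13 down.
Nothing is forced directly, so branch on R1C1, whose candidates are 4 or 5. If R1C1 = 4: that forces R1C2 = 6, R1C4 = 8, R2C1 = 2, after which R2C2 would have to be in {1,3} for the 10 across but in {2} for the 8 down — contradiction. So R1C1 = 5.
R2C1 = 6 − 5 = 1 completes the 6 down.
No cell is forced outright now. R2C2 can only be 2 or 3 (the digits allowed by both its 10 across and its 8 down). If R2C2 = 3: then R1C2 would have to be in {6,7} for the 27 across but in {5} for the 8 down — contradiction. So R2C2 = 2.
R1C2 = 8 − 2 = 6 completes the 8 down.
R1C4 = 27 − 20 = 7 completes the 27 across.
R2C4 = 10 − 7 = 3 completes the 10 across.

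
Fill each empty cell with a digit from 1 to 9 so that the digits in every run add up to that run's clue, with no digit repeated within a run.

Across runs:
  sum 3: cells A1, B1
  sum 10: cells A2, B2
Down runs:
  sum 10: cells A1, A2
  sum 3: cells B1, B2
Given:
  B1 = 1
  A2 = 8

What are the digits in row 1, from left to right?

2, 1

3 in 2 cells must be {1,2}.
A1 = 3 − 1 = 2 completes the 3 across.
B2 = 10 − 8 = 2 completes the 10 across.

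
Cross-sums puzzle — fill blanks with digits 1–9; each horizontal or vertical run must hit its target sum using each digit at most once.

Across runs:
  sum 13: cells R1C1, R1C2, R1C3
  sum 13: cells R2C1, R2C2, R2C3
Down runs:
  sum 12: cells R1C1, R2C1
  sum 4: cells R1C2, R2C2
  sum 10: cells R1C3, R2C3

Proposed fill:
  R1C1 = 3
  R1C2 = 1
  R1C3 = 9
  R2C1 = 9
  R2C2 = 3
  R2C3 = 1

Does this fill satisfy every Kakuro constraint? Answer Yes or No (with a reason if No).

Across: 3+1+9=13; 9+3+1=13. Down: 3+9=12; 1+3=4; 9+1=10. No digit repeats within any run.

Yes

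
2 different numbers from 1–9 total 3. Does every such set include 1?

The only way to make 3 from 2 distinct digits is {1,2}, which contains 1.

Yes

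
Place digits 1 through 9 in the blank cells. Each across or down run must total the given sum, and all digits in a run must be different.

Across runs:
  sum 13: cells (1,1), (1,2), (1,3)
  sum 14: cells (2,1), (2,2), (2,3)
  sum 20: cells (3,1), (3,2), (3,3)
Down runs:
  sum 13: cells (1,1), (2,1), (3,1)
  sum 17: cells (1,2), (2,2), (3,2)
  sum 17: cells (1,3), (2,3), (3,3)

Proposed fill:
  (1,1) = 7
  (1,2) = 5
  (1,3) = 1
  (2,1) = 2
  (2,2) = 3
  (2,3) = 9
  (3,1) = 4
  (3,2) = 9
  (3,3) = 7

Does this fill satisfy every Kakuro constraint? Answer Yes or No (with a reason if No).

Across: 7+5+1=13; 2+3+9=14; 4+9+7=20. Down: 7+2+4=13; 5+3+9=17; 1+9+7=17. No digit repeats within any run.

Yes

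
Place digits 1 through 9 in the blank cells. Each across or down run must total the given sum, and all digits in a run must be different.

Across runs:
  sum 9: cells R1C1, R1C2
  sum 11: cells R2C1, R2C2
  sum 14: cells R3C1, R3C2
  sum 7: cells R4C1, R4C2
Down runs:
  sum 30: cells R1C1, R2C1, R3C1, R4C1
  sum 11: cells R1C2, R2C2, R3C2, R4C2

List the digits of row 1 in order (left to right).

30 in 4 cells must be {6,7,8,9}; 11 in 4 cells must be {1,2,3,5}.
Only 5 fits R3C2 under both its across sum 14 and down sum 11.
The 7 across and the 30 down share only 6, so R4C1 = 6.
R4C2 = 7 − 6 = 1 completes the 7 across.
R3C1 = 14 − 5 = 9 completes the 14 across.
No cell is forced outright now. R1C1 can only be 7 or 8 (the digits allowed by both its 9 across and its 30 down). If R1C1 = 8: then R1C2 would have to be in {1} for the 9 across but in {2,3} for the 11 down — contradiction. So R1C1 = 7.
R1C2 = 9 − 7 = 2 completes the 9 across.

7 2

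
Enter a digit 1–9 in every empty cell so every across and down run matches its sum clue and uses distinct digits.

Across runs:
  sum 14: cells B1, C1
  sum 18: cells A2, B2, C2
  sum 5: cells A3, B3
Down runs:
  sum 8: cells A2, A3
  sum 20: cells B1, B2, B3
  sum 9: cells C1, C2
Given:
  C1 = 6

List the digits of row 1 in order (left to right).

B1 = 14 − 6 = 8 completes the 14 across.
C2 = 9 − 6 = 3 completes the 9 down.
B3 = 3: the only remaining digit allowed by both the 5 across and the 20 down.
B2 = 20 − 11 = 9 completes the 20 down.
A3 = 5 − 3 = 2 completes the 5 across.
A2 = 18 − 12 = 6 completes the 18 across.

8 6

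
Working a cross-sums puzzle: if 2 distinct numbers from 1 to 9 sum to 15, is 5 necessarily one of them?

Counterexample: {6,9} sums to 15 without using 5.

No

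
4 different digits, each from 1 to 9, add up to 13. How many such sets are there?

3

4 distinct digits from 1–9 sum between 10 and 30.
Enumerating: {1,2,3,7}, {1,2,4,6}, {1,3,4,5}.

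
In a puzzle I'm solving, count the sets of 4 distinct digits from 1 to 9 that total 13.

3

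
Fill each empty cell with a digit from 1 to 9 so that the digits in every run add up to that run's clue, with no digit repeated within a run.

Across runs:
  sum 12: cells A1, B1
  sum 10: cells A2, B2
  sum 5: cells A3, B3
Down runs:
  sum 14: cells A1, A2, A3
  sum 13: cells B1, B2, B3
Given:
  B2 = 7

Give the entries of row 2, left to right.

3 7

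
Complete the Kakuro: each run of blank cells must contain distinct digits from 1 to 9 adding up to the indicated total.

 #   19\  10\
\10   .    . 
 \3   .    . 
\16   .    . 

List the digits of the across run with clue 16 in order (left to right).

3 in 2 cells must be {1,2}; 16 in 2 cells must be {7,9}.
The 3 across and the 19 down share only 2, so R2C1 = 2.
R2C2 = 3 − 2 = 1 completes the 3 across.
Given what's placed, R3C1 must be 9 to fit the 16 across and 19 down.
R3C2 = 16 − 9 = 7 completes the 16 across.
R1C1 = 19 − 11 = 8 completes the 19 down.
R1C2 = 10 − 8 = 2 completes the 10 across.

9 7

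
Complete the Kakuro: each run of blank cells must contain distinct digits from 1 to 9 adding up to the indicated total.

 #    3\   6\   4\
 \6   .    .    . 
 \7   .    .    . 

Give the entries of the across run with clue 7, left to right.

6 in 3 cells must be {1,2,3}; 7 in 3 cells must be {1,2,4}; 3 in 2 cells must be {1,2}.
The 7 across and the 4 down share only 1, so R2C3 = 1.
R1C3 = 4 − 1 = 3 completes the 4 down.
Given what's placed, R2C1 must be 2 to fit the 7 across and 3 down.
R2C2 = 7 − 3 = 4 completes the 7 across.
R1C1 = 3 − 2 = 1 completes the 3 down.
R1C2 = 6 − 4 = 2 completes the 6 across.

2, 4, 1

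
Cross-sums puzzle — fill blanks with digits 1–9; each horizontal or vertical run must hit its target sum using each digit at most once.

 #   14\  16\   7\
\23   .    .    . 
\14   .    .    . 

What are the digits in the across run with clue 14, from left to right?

23 in 3 cells must be {6,8,9}; 16 in 2 cells must be {7,9}.
The 23 across and the 16 down share only 9, so R1C2 = 9.
Given what's placed, R1C3 must be 6 to fit the 23 across and 7 down.
R2C2 = 16 − 9 = 7 completes the 16 down.
R2C3 = 7 − 6 = 1 completes the 7 down.
R1C1 = 23 − 15 = 8 completes the 23 across.
R2C1 = 14 − 8 = 6 completes the 14 across.

6, 7, 1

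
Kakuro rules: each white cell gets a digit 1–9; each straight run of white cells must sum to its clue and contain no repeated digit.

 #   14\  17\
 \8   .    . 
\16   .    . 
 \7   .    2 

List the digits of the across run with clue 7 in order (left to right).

5, 2

16 in 2 cells must be {7,9}.
R3C1 = 7 − 2 = 5 completes the 7 across.
R2C1 = 7: the only remaining digit allowed by both the 16 across and the 14 down.
R2C2 = 16 − 7 = 9 completes the 16 across.
R1C1 = 14 − 12 = 2 completes the 14 down.
R1C2 = 8 − 2 = 6 completes the 8 across.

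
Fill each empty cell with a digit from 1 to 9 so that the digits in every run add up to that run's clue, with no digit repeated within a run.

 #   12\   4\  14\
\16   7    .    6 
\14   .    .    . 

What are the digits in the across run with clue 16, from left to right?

7 3 6

4 in 2 cells must be {1,3}.
R1C2 = 16 − 13 = 3 completes the 16 across.
R2C1 = 12 − 7 = 5 completes the 12 down.
R2C2 = 4 − 3 = 1 completes the 4 down.
R2C3 = 14 − 6 = 8 completes the 14 across.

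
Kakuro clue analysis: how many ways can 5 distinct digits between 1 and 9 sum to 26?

11

5 distinct digits from 1–9 sum between 15 and 35.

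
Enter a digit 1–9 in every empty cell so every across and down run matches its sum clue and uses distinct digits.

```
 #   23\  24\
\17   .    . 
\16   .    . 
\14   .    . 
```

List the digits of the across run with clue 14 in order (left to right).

6 8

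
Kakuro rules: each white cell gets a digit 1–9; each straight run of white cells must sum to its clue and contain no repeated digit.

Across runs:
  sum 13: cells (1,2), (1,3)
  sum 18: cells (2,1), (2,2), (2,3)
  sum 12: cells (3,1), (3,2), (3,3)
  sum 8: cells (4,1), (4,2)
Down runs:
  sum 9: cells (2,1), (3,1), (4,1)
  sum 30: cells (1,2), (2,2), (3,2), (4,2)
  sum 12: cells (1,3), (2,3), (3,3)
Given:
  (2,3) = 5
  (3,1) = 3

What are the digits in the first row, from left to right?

7 6

30 in 4 cells must be {6,7,8,9}.
Given what's placed, (2,1) must be 4 to fit the 18 across and 9 down.
(2,2) = 18 − 9 = 9 completes the 18 across.
(4,1) = 9 − 7 = 2 completes the 9 down.
(4,2) = 8 − 2 = 6 completes the 8 across.
Nothing is forced directly, so branch on (1,2), whose candidates are 7 or 8. If (1,2) = 8: then (1,3) would have to be in {5} for the 13 across but in {1,3,4,6} for the 12 down — contradiction. So (1,2) = 7.
(1,3) = 13 − 7 = 6 completes the 13 across.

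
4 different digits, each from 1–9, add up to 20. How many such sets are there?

4 distinct digits from 1–9 sum between 10 and 30.

12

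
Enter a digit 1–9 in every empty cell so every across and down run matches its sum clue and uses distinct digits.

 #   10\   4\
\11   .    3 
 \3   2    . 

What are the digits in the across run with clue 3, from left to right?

2, 1

3 in 2 cells must be {1,2}; 4 in 2 cells must be {1,3}.
R1C1 = 11 − 3 = 8 completes the 11 across.
R2C2 = 3 − 2 = 1 completes the 3 across.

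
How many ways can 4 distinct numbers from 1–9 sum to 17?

4 distinct digits from 1–9 sum between 10 and 30.

9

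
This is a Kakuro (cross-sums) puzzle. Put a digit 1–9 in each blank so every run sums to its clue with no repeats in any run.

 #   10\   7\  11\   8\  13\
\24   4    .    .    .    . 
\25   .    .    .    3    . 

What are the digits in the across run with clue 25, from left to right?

6, 5, 4, 3, 7

R1C4 = 8 − 3 = 5 completes the 8 down.
R2C1 = 10 − 4 = 6 completes the 10 down.
Nothing is forced directly, so branch on R1C5, whose candidates are 6 or 7 or 8. If R1C5 = 7: then R2C5 would have to be in {1,2,4,5,7,8,9} for the 25 across but in {6} for the 13 down — contradiction. If R1C5 = 8: that forces R1C3 = 6, R2C3 = 5, after which R2C5 would have to be in {2,4,7,9} for the 25 across but in {5} for the 13 down — contradiction. So R1C5 = 6.
R2C5 = 13 − 6 = 7 completes the 13 down.
Nothing is forced directly, so branch on R1C2, whose candidates are 1 or 2. If R1C2 = 1: that forces R1C3 = 8, after which R2C2 would have to be in {1,4,5,8} for the 25 across but in {6} for the 7 down — contradiction. So R1C2 = 2.
R1C3 = 24 − 17 = 7 completes the 24 across.
R2C2 = 7 − 2 = 5 completes the 7 down.
R2C3 = 25 − 21 = 4 completes the 25 across.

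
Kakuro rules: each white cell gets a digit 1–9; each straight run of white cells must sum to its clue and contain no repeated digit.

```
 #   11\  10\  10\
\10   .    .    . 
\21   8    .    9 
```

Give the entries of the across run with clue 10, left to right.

3, 6, 1

R1C1 = 11 − 8 = 3 completes the 11 down.
R1C3 = 10 − 9 = 1 completes the 10 down.
R2C2 = 21 − 17 = 4 completes the 21 across.
R1C2 = 10 − 4 = 6 completes the 10 across.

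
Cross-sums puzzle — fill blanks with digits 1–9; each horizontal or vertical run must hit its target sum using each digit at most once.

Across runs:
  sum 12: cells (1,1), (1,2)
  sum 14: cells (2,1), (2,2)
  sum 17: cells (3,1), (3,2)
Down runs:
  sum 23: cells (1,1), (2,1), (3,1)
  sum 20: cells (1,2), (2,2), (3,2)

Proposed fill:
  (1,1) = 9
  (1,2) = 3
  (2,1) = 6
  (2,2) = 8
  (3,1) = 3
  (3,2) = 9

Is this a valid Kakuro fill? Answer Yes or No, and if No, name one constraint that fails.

No — the across run (3,1)–(3,2) sums to 12, not 17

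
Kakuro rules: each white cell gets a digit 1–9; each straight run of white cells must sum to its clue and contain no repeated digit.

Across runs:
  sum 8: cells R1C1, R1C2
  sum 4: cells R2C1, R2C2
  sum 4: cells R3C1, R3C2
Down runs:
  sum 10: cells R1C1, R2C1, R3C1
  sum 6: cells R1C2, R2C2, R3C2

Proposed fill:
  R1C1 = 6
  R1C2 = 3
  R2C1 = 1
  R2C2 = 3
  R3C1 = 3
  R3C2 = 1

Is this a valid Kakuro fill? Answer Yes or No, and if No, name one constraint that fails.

No — the across run R1C1–R1C2 sums to 9, not 8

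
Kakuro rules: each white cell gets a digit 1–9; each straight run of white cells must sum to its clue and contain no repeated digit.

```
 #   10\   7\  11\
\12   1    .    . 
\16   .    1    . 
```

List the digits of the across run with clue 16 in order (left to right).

9, 1, 6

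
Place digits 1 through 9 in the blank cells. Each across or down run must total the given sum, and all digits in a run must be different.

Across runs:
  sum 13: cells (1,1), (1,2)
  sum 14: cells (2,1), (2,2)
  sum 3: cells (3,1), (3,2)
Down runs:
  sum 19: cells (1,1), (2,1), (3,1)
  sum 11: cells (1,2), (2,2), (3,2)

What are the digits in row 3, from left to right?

3 in 2 cells must be {1,2}.
The 3 across and the 19 down share only 2, so (3,1) = 2.
(3,2) = 3 − 2 = 1 completes the 3 across.
Nothing is forced directly, so branch on (1,1), whose candidates are 8 or 9. If (1,1) = 8: then (1,2) would have to be in {5} for the 13 across but in {2,3,4,6,7,8} for the 11 down — contradiction. So (1,1) = 9.
(1,2) = 13 − 9 = 4 completes the 13 across.
(2,1) = 19 − 11 = 8 completes the 19 down.
(2,2) = 14 − 8 = 6 completes the 14 across.

2 1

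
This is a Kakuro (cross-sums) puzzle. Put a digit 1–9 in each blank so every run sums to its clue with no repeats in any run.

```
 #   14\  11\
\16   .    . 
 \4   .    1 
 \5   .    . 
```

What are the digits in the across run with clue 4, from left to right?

3, 1

16 in 2 cells must be {7,9}; 4 in 2 cells must be {1,3}.
R1C2 = 7: the only remaining digit allowed by both the 16 across and the 11 down.
R2C1 = 4 − 1 = 3 completes the 4 across.
R3C2 = 11 − 8 = 3 completes the 11 down.
R1C1 = 16 − 7 = 9 completes the 16 across.
R3C1 = 5 − 3 = 2 completes the 5 across.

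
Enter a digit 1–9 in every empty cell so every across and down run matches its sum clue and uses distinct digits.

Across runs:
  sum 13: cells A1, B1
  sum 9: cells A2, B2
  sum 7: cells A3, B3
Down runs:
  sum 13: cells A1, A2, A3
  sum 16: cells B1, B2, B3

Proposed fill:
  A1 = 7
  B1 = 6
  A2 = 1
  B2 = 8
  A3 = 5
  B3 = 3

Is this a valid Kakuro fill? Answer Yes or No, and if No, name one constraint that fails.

No — the down run B1–B3 sums to 17, not 16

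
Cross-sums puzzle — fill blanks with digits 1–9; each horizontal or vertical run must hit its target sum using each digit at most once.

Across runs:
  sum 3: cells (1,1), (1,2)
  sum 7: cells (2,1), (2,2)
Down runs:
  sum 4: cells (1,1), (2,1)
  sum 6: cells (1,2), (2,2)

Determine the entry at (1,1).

3 in 2 cells must be {1,2}; 4 in 2 cells must be {1,3}.
The 3 across and the 4 down share only 1, so (1,1) = 1.
(1,2) = 3 − 1 = 2 completes the 3 across.
(2,1) = 4 − 1 = 3 completes the 4 down.
(2,2) = 7 − 3 = 4 completes the 7 across.

1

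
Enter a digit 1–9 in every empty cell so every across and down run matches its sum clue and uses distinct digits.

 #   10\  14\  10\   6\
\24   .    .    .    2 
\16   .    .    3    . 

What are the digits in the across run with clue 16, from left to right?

R1C3 = 10 − 3 = 7 completes the 10 down.
R2C4 = 6 − 2 = 4 completes the 6 down.
R2C2 = 8: the only remaining digit allowed by both the 16 across and the 14 down.
R1C2 = 14 − 8 = 6 completes the 14 down.
R2C1 = 16 − 15 = 1 completes the 16 across.
R1C1 = 24 − 15 = 9 completes the 24 across.

1 8 3 4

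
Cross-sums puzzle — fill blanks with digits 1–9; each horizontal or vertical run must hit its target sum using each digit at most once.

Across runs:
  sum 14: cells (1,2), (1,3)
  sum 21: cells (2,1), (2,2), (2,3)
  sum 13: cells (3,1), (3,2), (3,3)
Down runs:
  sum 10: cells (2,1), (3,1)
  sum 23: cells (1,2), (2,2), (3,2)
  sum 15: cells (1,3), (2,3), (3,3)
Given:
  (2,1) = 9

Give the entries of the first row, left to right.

6 8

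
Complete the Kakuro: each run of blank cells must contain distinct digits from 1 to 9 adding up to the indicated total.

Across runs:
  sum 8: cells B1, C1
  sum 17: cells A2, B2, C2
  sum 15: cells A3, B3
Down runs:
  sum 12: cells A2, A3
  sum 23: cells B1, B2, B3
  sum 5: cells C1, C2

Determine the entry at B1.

6

23 in 3 cells must be {6,8,9}.
The 8 across and the 23 down share only 6, so B1 = 6.
C1 = 8 − 6 = 2 completes the 8 across.
C2 = 5 − 2 = 3 completes the 5 down.
No cell is forced outright now. B2 can only be 8 or 9 (the digits allowed by both its 17 across and its 23 down). If B2 = 8: then A2 would have to be in {6} for the 17 across but in {3,4,5,7,8,9} for the 12 down — contradiction. So B2 = 9.
A2 = 17 − 12 = 5 completes the 17 across.
A3 = 12 − 5 = 7 completes the 12 down.
B3 = 15 − 7 = 8 completes the 15 across.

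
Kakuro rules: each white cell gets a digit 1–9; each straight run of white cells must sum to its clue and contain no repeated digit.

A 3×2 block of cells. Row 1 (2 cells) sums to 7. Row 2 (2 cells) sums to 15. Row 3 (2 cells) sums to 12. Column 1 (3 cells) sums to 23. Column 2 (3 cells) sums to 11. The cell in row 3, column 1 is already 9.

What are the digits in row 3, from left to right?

9 3

23 in 3 cells must be {6,8,9}.
(1,1) = 6: the only remaining digit allowed by both the 7 across and the 23 down.
(1,2) = 7 − 6 = 1 completes the 7 across.
(2,1) = 23 − 15 = 8 completes the 23 down.
(2,2) = 15 − 8 = 7 completes the 15 across.
(3,2) = 12 − 9 = 3 completes the 12 across.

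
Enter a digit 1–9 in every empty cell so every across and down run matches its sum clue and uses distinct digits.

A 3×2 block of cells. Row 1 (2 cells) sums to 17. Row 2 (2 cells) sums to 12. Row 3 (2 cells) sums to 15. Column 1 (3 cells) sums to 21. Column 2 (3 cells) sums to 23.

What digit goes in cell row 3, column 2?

17 in 2 cells must be {8,9}; 23 in 3 cells must be {6,8,9}.
Nothing is forced directly, so branch on (2,2), whose candidates are 8 or 9. If (2,2) = 9: that forces (1,2) = 8, after which (2,1) would have to be in {3} for the 12 across but in {4,5,6,7,8,9} for the 21 down — contradiction. So (2,2) = 8.
Given what's placed, (1,2) must be 9 to fit the 17 across and 23 down.
(2,1) = 12 − 8 = 4 completes the 12 across.
(3,2) = 23 − 17 = 6 completes the 23 down.
(1,1) = 17 − 9 = 8 completes the 17 across.
(3,1) = 15 − 6 = 9 completes the 15 across.

6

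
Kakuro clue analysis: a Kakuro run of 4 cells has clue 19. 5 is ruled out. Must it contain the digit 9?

No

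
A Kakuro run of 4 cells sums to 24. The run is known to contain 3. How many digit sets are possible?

4 distinct digits from 1–9 sum between 10 and 30.
Keeping only sets containing 3.
Enumerating: {3,4,8,9}, {3,5,7,9}, {3,6,7,8}.

3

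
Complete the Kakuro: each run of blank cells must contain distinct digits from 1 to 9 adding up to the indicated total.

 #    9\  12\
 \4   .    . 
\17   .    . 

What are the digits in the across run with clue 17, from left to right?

4 in 2 cells must be {1,3}; 17 in 2 cells must be {8,9}.
The 4 across and the 12 down share only 3, so R1C2 = 3.
The 17 across and the 9 down share only 8, so R2C1 = 8.
R2C2 = 17 − 8 = 9 completes the 17 across.
R1C1 = 4 − 3 = 1 completes the 4 across.

8 9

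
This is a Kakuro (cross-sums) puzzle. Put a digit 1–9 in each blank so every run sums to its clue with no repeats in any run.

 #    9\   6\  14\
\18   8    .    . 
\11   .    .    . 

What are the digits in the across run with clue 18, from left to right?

8 4 6

R2C1 = 9 − 8 = 1 completes the 9 down.
No cell is forced outright now. R2C2 can only be 2 or 4 (the digits allowed by both its 11 across and its 6 down). If R2C2 = 4: then R1C2 would have to be in {1,3,4,6,7,9} for the 18 across but in {2} for the 6 down — contradiction. So R2C2 = 2.
R1C2 = 6 − 2 = 4 completes the 6 down.
R1C3 = 18 − 12 = 6 completes the 18 across.
R2C3 = 11 − 3 = 8 completes the 11 across.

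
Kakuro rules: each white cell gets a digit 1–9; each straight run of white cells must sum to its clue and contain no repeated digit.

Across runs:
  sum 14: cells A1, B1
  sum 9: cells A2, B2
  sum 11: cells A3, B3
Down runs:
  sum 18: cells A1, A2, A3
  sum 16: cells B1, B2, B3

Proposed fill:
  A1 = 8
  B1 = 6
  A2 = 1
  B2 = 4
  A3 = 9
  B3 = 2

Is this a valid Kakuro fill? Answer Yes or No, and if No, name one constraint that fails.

No — the down run B1–B3 sums to 12, not 16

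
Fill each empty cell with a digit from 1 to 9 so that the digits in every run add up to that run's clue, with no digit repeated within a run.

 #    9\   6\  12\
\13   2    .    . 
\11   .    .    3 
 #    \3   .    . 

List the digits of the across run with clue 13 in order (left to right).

3 in 2 cells must be {1,2}; 6 in 3 cells must be {1,2,3}.
Given what's placed, R1C2 must be 3 to fit the 13 across and 6 down.
R1C3 = 13 − 5 = 8 completes the 13 across.
R2C1 = 9 − 2 = 7 completes the 9 down.
R2C2 = 11 − 10 = 1 completes the 11 across.
R3C2 = 6 − 4 = 2 completes the 6 down.
R3C3 = 3 − 2 = 1 completes the 3 across.

2, 3, 8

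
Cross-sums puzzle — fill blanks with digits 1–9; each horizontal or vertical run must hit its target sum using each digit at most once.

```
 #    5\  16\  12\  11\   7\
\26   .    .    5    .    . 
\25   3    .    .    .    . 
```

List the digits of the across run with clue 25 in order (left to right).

3 9 7 2 4

16 in 2 cells must be {7,9}.
R1C1 = 5 − 3 = 2 completes the 5 down.
R2C3 = 12 − 5 = 7 completes the 12 down.
R2C2 = 9: the only remaining digit allowed by both the 25 across and the 16 down.
R1C2 = 16 − 9 = 7 completes the 16 down.
Nothing is forced directly, so branch on R1C5, whose candidates are 3 or 4. If R1C5 = 4: that forces R1C4 = 8, after which R2C4 would have to be in {1,2,4,5} for the 25 across but in {3} for the 11 down — contradiction. So R1C5 = 3.
R1C4 = 26 − 17 = 9 completes the 26 across.
R2C4 = 11 − 9 = 2 completes the 11 down.
R2C5 = 25 − 21 = 4 completes the 25 across.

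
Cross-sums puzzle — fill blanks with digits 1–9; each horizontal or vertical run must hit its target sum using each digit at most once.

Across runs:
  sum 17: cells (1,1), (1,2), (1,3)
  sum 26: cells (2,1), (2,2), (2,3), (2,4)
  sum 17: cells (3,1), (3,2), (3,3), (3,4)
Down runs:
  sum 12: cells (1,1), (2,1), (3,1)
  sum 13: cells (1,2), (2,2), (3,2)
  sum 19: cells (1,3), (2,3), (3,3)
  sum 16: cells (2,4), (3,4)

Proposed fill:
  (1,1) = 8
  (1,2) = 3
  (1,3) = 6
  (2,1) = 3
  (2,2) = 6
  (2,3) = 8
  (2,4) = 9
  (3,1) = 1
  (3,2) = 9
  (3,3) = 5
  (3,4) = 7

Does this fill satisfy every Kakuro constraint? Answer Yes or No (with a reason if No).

No — the across run (3,1)–(3,4) sums to 22, not 17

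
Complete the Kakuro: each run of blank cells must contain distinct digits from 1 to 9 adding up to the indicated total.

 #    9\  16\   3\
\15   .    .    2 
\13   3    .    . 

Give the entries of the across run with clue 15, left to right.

6 7 2

16 in 2 cells must be {7,9}; 3 in 2 cells must be {1,2}.
R1C1 = 9 − 3 = 6 completes the 9 down.
R1C2 = 15 − 8 = 7 completes the 15 across.
R2C2 = 16 − 7 = 9 completes the 16 down.
R2C3 = 13 − 12 = 1 completes the 13 across.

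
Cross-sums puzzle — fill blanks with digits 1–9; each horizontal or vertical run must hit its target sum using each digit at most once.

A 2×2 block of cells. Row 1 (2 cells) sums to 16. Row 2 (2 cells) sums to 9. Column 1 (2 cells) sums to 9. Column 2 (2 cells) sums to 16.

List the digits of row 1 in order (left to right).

7, 9

16 in 2 cells must be {7,9}.
The 16 across and the 9 down share only 7, so (1,1) = 7.
(1,2) = 16 − 7 = 9 completes the 16 across.
(2,1) = 9 − 7 = 2 completes the 9 down.
(2,2) = 9 − 2 = 7 completes the 9 across.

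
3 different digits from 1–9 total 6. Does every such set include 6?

The only way to make 6 from 3 distinct digits is {1,2,3}, which does not contain 6.

No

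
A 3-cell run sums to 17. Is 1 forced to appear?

No

Counterexample: {2,6,9} sums to 17 without using 1.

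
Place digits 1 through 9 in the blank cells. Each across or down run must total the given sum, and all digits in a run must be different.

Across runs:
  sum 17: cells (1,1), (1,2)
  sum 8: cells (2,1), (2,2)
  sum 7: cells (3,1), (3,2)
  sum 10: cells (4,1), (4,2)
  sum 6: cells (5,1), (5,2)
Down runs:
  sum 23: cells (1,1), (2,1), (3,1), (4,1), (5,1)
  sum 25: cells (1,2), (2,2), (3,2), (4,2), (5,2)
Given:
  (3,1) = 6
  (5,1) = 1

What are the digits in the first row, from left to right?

8 9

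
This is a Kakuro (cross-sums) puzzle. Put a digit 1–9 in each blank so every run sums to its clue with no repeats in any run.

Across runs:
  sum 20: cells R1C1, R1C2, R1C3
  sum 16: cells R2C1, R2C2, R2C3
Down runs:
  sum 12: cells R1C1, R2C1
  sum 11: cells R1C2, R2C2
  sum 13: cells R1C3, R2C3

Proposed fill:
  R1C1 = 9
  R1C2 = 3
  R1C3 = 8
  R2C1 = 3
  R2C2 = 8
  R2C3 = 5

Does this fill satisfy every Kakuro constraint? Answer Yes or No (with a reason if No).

Yes

Across: 9+3+8=20; 3+8+5=16. Down: 9+3=12; 3+8=11; 8+5=13. No digit repeats within any run.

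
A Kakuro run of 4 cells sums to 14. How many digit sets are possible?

4 distinct digits from 1–9 sum between 10 and 30.
Enumerating: {1,2,3,8}, {1,2,4,7}, {1,2,5,6}, {1,3,4,6}, {2,3,4,5}.

5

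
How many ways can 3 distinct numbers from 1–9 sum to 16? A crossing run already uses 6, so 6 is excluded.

3 distinct digits from 1–9 sum between 6 and 24.
Dropping sets that contain 6.
Enumerating: {1,7,8}, {2,5,9}, {3,4,9}, {3,5,8}, {4,5,7}.

5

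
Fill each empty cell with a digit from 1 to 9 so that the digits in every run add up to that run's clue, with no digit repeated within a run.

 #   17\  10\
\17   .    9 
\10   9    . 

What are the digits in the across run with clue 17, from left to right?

8 9

17 in 2 cells must be {8,9}.
R1C1 = 17 − 9 = 8 completes the 17 across.
R2C2 = 10 − 9 = 1 completes the 10 across.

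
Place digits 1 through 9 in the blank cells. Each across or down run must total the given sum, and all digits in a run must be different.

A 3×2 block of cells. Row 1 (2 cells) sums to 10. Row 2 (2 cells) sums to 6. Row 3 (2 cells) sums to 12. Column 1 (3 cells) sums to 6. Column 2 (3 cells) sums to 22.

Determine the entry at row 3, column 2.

6 in 3 cells must be {1,2,3}.
The 6 across and the 22 down share only 5, so (2,2) = 5.
The 12 across and the 6 down share only 3, so (3,1) = 3.
(3,2) = 12 − 3 = 9 completes the 12 across.
(1,2) = 22 − 14 = 8 completes the 22 down.
(2,1) = 6 − 5 = 1 completes the 6 across.
(1,1) = 10 − 8 = 2 completes the 10 across.

9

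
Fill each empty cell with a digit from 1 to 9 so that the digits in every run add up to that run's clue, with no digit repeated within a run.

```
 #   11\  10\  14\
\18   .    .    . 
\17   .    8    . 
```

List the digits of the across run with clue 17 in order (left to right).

R1C2 = 10 − 8 = 2 completes the 10 down.
R1C3 = 9: the only remaining digit allowed by both the 18 across and the 14 down.
R2C3 = 14 − 9 = 5 completes the 14 down.
R1C1 = 18 − 11 = 7 completes the 18 across.
R2C1 = 17 − 13 = 4 completes the 17 across.

4 8 5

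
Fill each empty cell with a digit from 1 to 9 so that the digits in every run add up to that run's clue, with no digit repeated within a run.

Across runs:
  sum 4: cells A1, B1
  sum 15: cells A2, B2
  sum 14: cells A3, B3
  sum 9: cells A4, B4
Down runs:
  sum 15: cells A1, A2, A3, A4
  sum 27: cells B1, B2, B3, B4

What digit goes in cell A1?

1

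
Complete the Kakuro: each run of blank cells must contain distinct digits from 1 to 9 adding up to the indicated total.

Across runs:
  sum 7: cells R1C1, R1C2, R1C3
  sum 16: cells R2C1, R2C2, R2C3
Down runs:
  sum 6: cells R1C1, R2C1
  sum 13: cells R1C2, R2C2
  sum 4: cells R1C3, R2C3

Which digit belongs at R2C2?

7 in 3 cells must be {1,2,4}; 4 in 2 cells must be {1,3}.
The 7 across and the 13 down share only 4, so R1C2 = 4.
Given what's placed, R1C3 must be 1 to fit the 7 across and 4 down.
R2C2 = 13 − 4 = 9 completes the 13 down.
R2C3 = 4 − 1 = 3 completes the 4 down.
R1C1 = 7 − 5 = 2 completes the 7 across.
R2C1 = 16 − 12 = 4 completes the 16 across.

9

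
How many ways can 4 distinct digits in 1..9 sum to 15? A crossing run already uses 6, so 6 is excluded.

4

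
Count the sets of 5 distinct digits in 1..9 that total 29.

5 distinct digits from 1–9 sum between 15 and 35.

8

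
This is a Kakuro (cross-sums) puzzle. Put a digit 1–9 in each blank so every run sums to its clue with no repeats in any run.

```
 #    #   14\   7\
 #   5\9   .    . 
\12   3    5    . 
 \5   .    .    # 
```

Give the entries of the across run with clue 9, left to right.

6, 3

R2C3 = 12 − 8 = 4 completes the 12 across.
R3C1 = 5 − 3 = 2 completes the 5 down.
R3C2 = 5 − 2 = 3 completes the 5 across.
R1C2 = 14 − 8 = 6 completes the 14 down.
R1C3 = 9 − 6 = 3 completes the 9 across.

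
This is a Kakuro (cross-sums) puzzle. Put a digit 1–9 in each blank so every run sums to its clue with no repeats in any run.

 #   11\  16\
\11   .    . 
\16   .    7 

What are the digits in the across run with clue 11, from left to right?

2 9

16 in 2 cells must be {7,9}.
R1C2 = 16 − 7 = 9 completes the 16 down.
R2C1 = 16 − 7 = 9 completes the 16 across.
R1C1 = 11 − 9 = 2 completes the 11 across.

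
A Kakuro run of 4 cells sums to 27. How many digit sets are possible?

3

4 distinct digits from 1–9 sum between 10 and 30.
Enumerating: {3,7,8,9}, {4,6,8,9}, {5,6,7,9}.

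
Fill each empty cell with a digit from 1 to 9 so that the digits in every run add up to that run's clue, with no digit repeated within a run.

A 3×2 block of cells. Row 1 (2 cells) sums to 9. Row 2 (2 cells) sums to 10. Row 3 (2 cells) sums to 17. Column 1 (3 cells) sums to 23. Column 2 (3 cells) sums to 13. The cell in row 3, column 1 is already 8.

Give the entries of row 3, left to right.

17 in 2 cells must be {8,9}; 23 in 3 cells must be {6,8,9}.
Given what's placed, (1,1) must be 6 to fit the 9 across and 23 down.
(1,2) = 9 − 6 = 3 completes the 9 across.
(2,1) = 23 − 14 = 9 completes the 23 down.
(2,2) = 10 − 9 = 1 completes the 10 across.
(3,2) = 17 − 8 = 9 completes the 17 across.

8 9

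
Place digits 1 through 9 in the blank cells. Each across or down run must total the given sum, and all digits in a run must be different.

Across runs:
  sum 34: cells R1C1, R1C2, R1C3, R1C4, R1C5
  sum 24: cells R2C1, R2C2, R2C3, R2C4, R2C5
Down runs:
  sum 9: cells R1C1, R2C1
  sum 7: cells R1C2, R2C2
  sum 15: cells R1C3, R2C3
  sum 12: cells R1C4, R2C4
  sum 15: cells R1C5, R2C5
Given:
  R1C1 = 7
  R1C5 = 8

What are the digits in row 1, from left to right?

7 6 9 4 8

34 in 5 cells must be {4,6,7,8,9}.
R2C1 = 9 − 7 = 2 completes the 9 down.
R2C5 = 15 − 8 = 7 completes the 15 down.
No cell is forced outright now. R1C4 can only be 4 or 9 (the digits allowed by both its 34 across and its 12 down). If R1C4 = 9: that forces R1C3 = 6, R2C3 = 9, after which R2C4 would have to be in {1,5} for the 24 across but in {3} for the 12 down — contradiction. So R1C4 = 4.
Given what's placed, R1C2 must be 6 to fit the 34 across and 7 down.
R1C3 = 34 − 25 = 9 completes the 34 across.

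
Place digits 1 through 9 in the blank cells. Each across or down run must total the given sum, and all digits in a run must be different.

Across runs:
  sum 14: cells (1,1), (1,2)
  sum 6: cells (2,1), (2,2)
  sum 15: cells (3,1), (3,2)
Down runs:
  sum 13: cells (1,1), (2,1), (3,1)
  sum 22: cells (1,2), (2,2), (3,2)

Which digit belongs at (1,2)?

9

The 6 across and the 22 down share only 5, so (2,2) = 5.
(2,1) = 6 − 5 = 1 completes the 6 across.
Nothing is forced directly, so branch on (1,2), whose candidates are 8 or 9. If (1,2) = 8: then (1,1) would have to be in {6} for the 14 across but in {3,4,5,7,8,9} for the 13 down — contradiction. So (1,2) = 9.
(1,1) = 14 − 9 = 5 completes the 14 across.
(3,1) = 13 − 6 = 7 completes the 13 down.
(3,2) = 15 − 7 = 8 completes the 15 across.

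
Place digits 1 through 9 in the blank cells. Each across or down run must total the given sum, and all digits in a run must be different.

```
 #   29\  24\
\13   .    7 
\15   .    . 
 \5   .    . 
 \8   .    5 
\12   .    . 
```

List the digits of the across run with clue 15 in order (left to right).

7, 8

R1C1 = 13 − 7 = 6 completes the 13 across.
R4C1 = 8 − 5 = 3 completes the 8 across.
R3C1 = 4: the only remaining digit allowed by both the 5 across and the 29 down.
R3C2 = 5 − 4 = 1 completes the 5 across.
No cell is forced outright now. R2C1 can only be 7 or 9 (the digits allowed by both its 15 across and its 29 down). If R2C1 = 9: then R2C2 would have to be in {6} for the 15 across but in {2,3,8,9} for the 24 down — contradiction. So R2C1 = 7.
R2C2 = 15 − 7 = 8 completes the 15 across.
R5C1 = 29 − 20 = 9 completes the 29 down.
R5C2 = 12 − 9 = 3 completes the 12 across.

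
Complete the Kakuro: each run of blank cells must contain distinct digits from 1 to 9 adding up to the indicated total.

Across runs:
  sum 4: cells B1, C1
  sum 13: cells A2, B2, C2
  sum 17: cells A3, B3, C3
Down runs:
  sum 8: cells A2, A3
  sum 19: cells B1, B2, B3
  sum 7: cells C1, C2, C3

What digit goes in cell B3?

9

4 in 2 cells must be {1,3}; 7 in 3 cells must be {1,2,4}.
Only 3 fits B1 under both its across sum 4 and down sum 19.
C1 = 4 − 3 = 1 completes the 4 across.
Nothing is forced directly, so branch on B2, whose candidates are 7 or 9. If B2 = 9: then C2 would have to be in {1,3} for the 13 across but in {2,4} for the 7 down — contradiction. So B2 = 7.
B3 = 19 − 10 = 9 completes the 19 down.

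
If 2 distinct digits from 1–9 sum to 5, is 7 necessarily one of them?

No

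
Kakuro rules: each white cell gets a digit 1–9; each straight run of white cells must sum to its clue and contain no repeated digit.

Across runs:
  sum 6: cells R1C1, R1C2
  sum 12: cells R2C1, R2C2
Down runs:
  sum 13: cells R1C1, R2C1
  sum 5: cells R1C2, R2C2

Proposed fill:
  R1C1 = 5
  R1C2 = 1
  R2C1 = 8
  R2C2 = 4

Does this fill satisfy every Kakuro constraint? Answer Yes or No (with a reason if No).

Across: 5+1=6; 8+4=12. Down: 5+8=13; 1+4=5. No digit repeats within any run.

Yes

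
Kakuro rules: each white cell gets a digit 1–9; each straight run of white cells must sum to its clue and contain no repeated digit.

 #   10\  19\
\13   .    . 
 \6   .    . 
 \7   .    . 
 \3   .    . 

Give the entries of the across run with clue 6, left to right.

1 5

3 in 2 cells must be {1,2}; 10 in 4 cells must be {1,2,3,4}.
Only 4 fits R1C1 under both its across sum 13 and down sum 10.
R1C2 = 13 − 4 = 9 completes the 13 across.
Nothing is forced directly, so branch on R2C1, whose candidates are 1 or 2. If R2C1 = 2: that forces R2C2 = 4, R4C1 = 1, after which R4C2 would have to be in {2} for the 3 across but in {1,5} for the 19 down — contradiction. So R2C1 = 1.
R2C2 = 6 − 1 = 5 completes the 6 across.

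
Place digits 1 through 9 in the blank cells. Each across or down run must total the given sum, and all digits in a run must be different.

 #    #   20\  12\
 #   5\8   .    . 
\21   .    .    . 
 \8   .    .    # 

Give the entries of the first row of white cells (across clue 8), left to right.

The 21 across and the 5 down share only 4, so R2C1 = 4.
R3C1 = 5 − 4 = 1 completes the 5 down.
R3C2 = 8 − 1 = 7 completes the 8 across.
R1C2 = 5: the only remaining digit allowed by both the 8 across and the 20 down.
R1C3 = 8 − 5 = 3 completes the 8 across.
R2C2 = 20 − 12 = 8 completes the 20 down.
R2C3 = 21 − 12 = 9 completes the 21 across.

5 3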